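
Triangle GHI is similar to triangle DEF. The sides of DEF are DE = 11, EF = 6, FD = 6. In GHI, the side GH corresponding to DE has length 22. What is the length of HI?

Similar triangles have proportional sides. Setting up the proportion:
GH / DE = HI / EF
22 / 11 = HI / 6
HI = 6 * 22 / 11 = 12.

12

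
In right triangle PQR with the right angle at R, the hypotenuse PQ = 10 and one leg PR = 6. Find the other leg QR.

QR = sqrt(10^2 - 6^2) = sqrt(64) = 8

8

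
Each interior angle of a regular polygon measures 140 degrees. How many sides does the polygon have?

Exterior angle = 180 - 140 = 40. n = 360 / 40 = 9.

9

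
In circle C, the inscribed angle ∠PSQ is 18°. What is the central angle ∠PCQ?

By the inscribed angle theorem, the central angle is twice the inscribed angle.
Central angle = 2 × 18° = 36°

36°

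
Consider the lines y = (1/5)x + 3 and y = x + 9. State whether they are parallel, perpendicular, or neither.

Slope of line 1: m1 = 1/5
Slope of line 2: m2 = 1
m1 != m2 and m1*m2 = 1/5 != -1. Neither.

Neither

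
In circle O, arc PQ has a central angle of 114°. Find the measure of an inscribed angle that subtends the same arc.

By the inscribed angle theorem, the inscribed angle is half the central angle.
Inscribed angle = 114° / 2 = 57°

57°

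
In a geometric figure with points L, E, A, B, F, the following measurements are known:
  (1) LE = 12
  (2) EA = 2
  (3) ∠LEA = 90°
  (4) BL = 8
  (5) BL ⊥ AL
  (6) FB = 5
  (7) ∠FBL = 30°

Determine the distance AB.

Step 1: By the law of cosines on triangle LEA: LA² = 12² + 2² − 2·12·2·cos(90°) = 148, so LA = 2·√37.
Step 2: By the law of cosines on triangle ALB: AB² = (2·√37)² + 8² − 2·2·√37·8·cos(90°) = 212, so AB = 2·√53.

Therefore, the length of AB = 2·√53.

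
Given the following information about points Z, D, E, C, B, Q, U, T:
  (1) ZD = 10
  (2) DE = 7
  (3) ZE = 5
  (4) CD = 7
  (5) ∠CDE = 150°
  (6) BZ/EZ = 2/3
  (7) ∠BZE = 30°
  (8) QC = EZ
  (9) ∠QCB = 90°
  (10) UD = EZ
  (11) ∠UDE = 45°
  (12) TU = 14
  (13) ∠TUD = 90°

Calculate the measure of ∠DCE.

Step 1: By the law of cosines on triangle CDE: CE² = 7² + 7² − 2·7·7·cos(150°) = 182.87, so CE ≈ 13.52.
Step 2: By the inverse law of cosines on triangle DCE: cos(∠DCE) = (7² + 13.52² − 7²) / (2·7·13.52) = 182.87/189.32 = 0.9659, so ∠DCE = 15°.

Therefore, the measure of angle ∠DCE = 15°.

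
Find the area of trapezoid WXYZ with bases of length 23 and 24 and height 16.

Area of a trapezoid = (base1 + base2) * height / 2
Area = (23 + 24) * 16 / 2
Area = 47 * 16 / 2
Area = 752 / 2
Area = 376

376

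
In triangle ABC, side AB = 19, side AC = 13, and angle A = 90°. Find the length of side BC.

The included angle is 90°, so the triangle is right-angled at A. The opposite side BC is the hypotenuse.
By the Pythagorean theorem: BC = sqrt(19^2 + 13^2) = sqrt(530) = sqrt(530).

sqrt(530)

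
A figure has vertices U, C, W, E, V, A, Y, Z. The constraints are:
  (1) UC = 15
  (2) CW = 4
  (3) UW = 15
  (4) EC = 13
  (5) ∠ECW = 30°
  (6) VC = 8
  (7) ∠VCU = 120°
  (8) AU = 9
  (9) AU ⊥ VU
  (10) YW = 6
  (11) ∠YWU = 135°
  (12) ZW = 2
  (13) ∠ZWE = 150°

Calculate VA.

Step 1: By the law of cosines on triangle UCV: UV² = 15² + 8² − 2·15·8·cos(120°) = 409, so UV ≈ 20.22.
Step 2: By the law of cosines on triangle VUA: VA² = 20.22² + 9² − 2·20.22·9·cos(90°) = 490, so VA = 7·√10.

Therefore, the length of VA = 7·√10.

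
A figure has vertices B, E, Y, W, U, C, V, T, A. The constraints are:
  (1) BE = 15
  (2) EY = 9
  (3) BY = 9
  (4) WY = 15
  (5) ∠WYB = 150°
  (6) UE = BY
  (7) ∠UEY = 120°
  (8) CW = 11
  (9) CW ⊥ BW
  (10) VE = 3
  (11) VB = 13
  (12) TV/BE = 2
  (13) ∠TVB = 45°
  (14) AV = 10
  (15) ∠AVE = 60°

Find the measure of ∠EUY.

From the given relations: UE = BY = 9.
Step 1: By the law of cosines on triangle UEY: UY² = 9² + 9² − 2·9·9·cos(120°) = 243, so UY = 9·√3.
Step 2: By the inverse law of cosines on triangle EUY: cos(∠EUY) = (9² + (9·√3)² − 9²) / (2·9·9·√3) = 243/280.59 = 0.866, so ∠EUY = 30°.

Therefore, the measure of angle ∠EUY = 30°.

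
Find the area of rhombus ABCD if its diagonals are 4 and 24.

The diagonals of a rhombus divide it into four right triangles.
Each triangle has legs 4/ 2 = 2 and 24/2 = 12, so each has area (1/2)*2*12 = 12.
Four such triangles give total area = (d1 * d2) / 2 = 48.

48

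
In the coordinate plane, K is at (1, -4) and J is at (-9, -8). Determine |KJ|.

d = sqrt((-9 - 1)^2 + (-8 - -4)^2)
d = sqrt(-10^2 + -4^2)
d = sqrt(100 + 16)
d = sqrt(116) = 2*sqrt(29)

2*sqrt(29)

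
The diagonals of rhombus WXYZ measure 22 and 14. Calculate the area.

The diagonals of a rhombus divide it into four right triangles.
Each triangle has legs 22/ 2 = 11 and 14/2 = 7, so each has area (1/2)*11*7 = 77/2.
Four such triangles give total area = (d1 * d2) / 2 = 154.

154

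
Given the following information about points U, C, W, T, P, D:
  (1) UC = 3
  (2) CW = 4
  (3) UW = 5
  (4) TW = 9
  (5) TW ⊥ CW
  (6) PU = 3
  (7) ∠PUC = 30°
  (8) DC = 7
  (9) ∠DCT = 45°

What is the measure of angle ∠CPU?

Step 1: By the law of cosines on triangle PUC: PC² = 3² + 3² − 2·3·3·cos(30°) = 2.41, so PC ≈ 1.55.
Step 2: By the inverse law of cosines on triangle CPU: cos(∠CPU) = (1.55² + 3² − 3²) / (2·1.55·3) = 2.41/9.32 = 0.2588, so ∠CPU = 75°.

Therefore, the measure of angle ∠CPU = 75°.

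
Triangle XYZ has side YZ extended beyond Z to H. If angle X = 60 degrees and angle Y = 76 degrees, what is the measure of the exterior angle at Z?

Exterior angle = 60 + 76 = 136 degrees (exterior angle theorem).

136 degrees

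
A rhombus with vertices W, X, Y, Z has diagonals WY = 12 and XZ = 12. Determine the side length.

The diagonals of a rhombus bisect each other at right angles.
Half-diagonals: 12/2 = 6 and 12/2 = 6
side = sqrt(6^2 + 6^2)
side = sqrt(36 + 36)
side = sqrt(72) = 6*sqrt(2)

6*sqrt(2)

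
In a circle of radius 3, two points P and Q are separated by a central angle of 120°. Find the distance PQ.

Chord = 2(3) sin(60°) = 3*sqrt(3)

3*sqrt(3)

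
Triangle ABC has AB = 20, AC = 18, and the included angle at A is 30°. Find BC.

When two sides and the included angle are known, the law of cosines gives the third side.
c^2 = a^2 + b^2 - 2ab cos(C) generalizes the Pythagorean theorem to non-right triangles.
Here: BC^2 = 400 + 324 - 720*(sqrt(3)/2) = 724 - 360*sqrt(3)
BC = 2*sqrt(181 - 90*sqrt(3))

2*sqrt(181 - 90*sqrt(3))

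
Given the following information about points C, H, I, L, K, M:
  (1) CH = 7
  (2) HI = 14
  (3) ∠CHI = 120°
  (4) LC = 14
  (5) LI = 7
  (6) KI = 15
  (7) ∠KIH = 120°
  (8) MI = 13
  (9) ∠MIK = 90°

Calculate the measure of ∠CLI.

Step 1: By the law of cosines on triangle CHI: CI² = 7² + 14² − 2·7·14·cos(120°) = 343, so CI = 7·√7.
Step 2: By the inverse law of cosines on triangle CLI: cos(∠CLI) = (14² + 7² − (7·√7)²) / (2·14·7) = -98/196 = -0.5, so ∠CLI = 120°.

Therefore, the measure of angle ∠CLI = 120°.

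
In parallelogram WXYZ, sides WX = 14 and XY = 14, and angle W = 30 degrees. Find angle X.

Opposite sides of a parallelogram are parallel, so consecutive angles form co-interior angles on a transversal.
Co-interior angles sum to 180°, giving angle X = 180 - 30 = 150 degrees.

150 degrees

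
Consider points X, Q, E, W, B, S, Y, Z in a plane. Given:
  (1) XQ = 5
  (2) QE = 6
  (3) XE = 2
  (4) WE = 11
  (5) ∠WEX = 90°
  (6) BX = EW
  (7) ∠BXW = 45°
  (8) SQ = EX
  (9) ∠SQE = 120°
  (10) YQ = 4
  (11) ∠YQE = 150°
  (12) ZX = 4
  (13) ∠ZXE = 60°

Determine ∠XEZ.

Step 1: By the law of cosines on triangle EXZ: EZ² = 2² + 4² − 2·2·4·cos(60°) = 12, so EZ = 2·√3.
Step 2: By the inverse law of cosines on triangle XEZ: cos(∠XEZ) = (2² + (2·√3)² − 4²) / (2·2·2·√3) = 0/13.86 = 0, so ∠XEZ = 90°.

Therefore, the measure of angle ∠XEZ = 90°.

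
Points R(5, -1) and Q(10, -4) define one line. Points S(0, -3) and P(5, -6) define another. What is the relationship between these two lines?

Slope of line 1: m1 = (-4 - -1)/(10 - 5) = -3/5 = -3/5
Slope of line 2: m2 = (-6 - -3)/(5 - 0) = -3/5 = -3/5
m1 = m2, so the lines are parallel.

Parallel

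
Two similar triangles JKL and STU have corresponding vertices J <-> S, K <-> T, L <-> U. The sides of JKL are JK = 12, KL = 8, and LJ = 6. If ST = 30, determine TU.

k = 30/12 = 5/2. TU = 5/2 * 8 = 20.

20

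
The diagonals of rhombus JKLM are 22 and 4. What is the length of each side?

In a rhombus, the diagonals bisect each other perpendicularly, creating four congruent right triangles.
Each triangle has legs 11 (half of 22) and 2 (half of 4).
The hypotenuse of each right triangle is a side of the rhombus:
side = sqrt(11^2 + 2^2) = sqrt(125) = 5*sqrt(5)

5*sqrt(5)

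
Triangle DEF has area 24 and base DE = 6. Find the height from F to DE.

height = 2 * 24 / 6 = 8

8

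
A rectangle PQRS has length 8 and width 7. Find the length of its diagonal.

Using the Pythagorean theorem:
d² = 8² + 7² = 64 + 49 = 113
d = sqrt(113)

sqrt(113)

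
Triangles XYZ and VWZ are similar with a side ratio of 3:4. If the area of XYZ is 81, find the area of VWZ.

Area ratio = (3/4)^2 = 9/16. Area of VWZ = 81 * 16/9 = 144.

144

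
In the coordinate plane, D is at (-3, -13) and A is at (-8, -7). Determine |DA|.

d = sqrt((-5)^2 + (6)^2) = sqrt(61)

sqrt(61)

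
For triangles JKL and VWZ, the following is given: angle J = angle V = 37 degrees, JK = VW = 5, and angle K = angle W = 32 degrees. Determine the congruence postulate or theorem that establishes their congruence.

Consider the given information: angle J = angle V = 37 degrees, JK = VW = 5, and angle K = angle W = 32 degrees
This is not SAS or HL: SAS requires two sides and the included angle between them. HL only applies to right triangles with matching hypotenuse and leg.
The correct criterion is ASA. Two pairs of corresponding angles and the included side are equal (Angle-Side-Angle).

ASA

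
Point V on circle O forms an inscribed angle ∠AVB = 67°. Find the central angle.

By the inscribed angle theorem, the central angle is twice the inscribed angle.
Central angle = 2 × 67° = 134°

134°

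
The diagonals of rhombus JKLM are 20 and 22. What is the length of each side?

The diagonals of a rhombus bisect each other at right angles.
Half-diagonals: 20/2 = 10 and 22/2 = 11
side = sqrt(10^2 + 11^2)
side = sqrt(100 + 121)
side = sqrt(221)

sqrt(221)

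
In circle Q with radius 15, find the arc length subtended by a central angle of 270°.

The full circumference is 2πr = 2π(15) = 30*pi.
The arc spans 270° out of 360°, which is a fraction of 3/4.
Arc length = 30*pi × 3/4 = 45*pi/2.

45*pi/2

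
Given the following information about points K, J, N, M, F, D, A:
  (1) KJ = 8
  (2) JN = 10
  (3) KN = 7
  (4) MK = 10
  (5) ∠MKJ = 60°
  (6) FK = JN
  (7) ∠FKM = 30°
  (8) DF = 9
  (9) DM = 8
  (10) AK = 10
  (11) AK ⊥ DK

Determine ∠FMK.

From the given relations: FK = JN = 10.
Step 1: By the law of cosines on triangle MKF: MF² = 10² + 10² − 2·10·10·cos(30°) = 26.79, so MF ≈ 5.18.
Step 2: By the inverse law of cosines on triangle FMK: cos(∠FMK) = (5.18² + 10² − 10²) / (2·5.18·10) = 26.79/103.53 = 0.2588, so ∠FMK = 75°.

Therefore, the measure of angle ∠FMK = 75°.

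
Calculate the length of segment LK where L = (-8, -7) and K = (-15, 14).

d = sqrt((-7)^2 + (21)^2) = sqrt(490) = 7*sqrt(10)

7*sqrt(10)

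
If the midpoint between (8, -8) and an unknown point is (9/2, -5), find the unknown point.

Using the midpoint formula: M = ((x1 + x2)/2, (y1 + y2)/2)
We know M = (9/2, -5) and L = (8, -8)
For x: 9/2 = (8 + x2)/2, so x2 = 2*9/2 - 8 = 1
For y: -5 = (-8 + y2)/2, so y2 = 2*-5 - -8 = -2
K = (1, -2)

(1, -2)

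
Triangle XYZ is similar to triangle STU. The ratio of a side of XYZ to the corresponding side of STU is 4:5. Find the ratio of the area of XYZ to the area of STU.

Area ratio = (side ratio)^2 = (4/5)^2 = 16:25.

16:25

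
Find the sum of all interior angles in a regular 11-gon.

The sum of interior angles of an n-sided polygon is (n - 2) * 180.
For n = 11: (11 - 2) * 180 = 9 * 180 = 1620 degrees.

1620 degrees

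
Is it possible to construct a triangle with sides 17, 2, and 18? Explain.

Check all three triangle inequalities:
17 + 2 = 19 > 18 ✓
17 + 18 = 35 > 2 ✓
2 + 18 = 20 > 17 ✓
All conditions hold, so these sides form a valid triangle.

Yes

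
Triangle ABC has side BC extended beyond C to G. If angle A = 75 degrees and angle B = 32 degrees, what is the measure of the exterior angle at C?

By the exterior angle theorem, an exterior angle of a triangle equals the sum of the two remote interior angles.
Exterior angle = angle A + angle B
Exterior angle = 75 + 32 = 107 degrees

107 degrees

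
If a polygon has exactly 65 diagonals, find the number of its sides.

Using d = n(n - 3)/2, we solve 65 = n(n - 3)/2.
So n(n - 3) = 130.
Testing n = 13: 13 * 10 = 130 = 130. Correct.
The polygon has 13 sides.

13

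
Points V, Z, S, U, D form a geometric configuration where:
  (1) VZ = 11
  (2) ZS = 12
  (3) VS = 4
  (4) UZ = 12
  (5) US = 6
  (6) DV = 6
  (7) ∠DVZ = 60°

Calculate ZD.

Step 1: By the law of cosines on triangle ZVD: ZD² = 11² + 6² − 2·11·6·cos(60°) = 91, so ZD = √91.

Therefore, the length of ZD = √91.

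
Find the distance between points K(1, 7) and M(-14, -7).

The horizontal distance is |-14 - 1| = 15 and the vertical distance is |-7 - 7| = 14.
By the Pythagorean theorem, d = sqrt(15^2 + 14^2) = sqrt(421).

sqrt(421)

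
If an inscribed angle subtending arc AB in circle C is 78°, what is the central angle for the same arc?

Central angle = 2 × 78° = 156° (inscribed angle theorem).

156°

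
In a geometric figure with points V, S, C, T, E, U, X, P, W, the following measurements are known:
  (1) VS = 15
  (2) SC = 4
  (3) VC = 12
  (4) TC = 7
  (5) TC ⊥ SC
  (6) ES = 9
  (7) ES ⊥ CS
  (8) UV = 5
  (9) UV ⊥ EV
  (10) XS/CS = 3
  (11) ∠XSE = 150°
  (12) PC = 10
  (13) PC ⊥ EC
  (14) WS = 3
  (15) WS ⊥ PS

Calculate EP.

Step 1: By the law of cosines on triangle ESC: EC² = 9² + 4² − 2·9·4·cos(90°) = 97, so EC = √97.
Step 2: By the law of cosines on triangle ECP: EP² = √97² + 10² − 2·√97·10·cos(90°) = 197, so EP = √197.

Therefore, the length of EP = √197.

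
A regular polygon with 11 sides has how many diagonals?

Total line segments between 11 vertices = C(11,2) = 55.
Subtract the 11 sides: 55 - 11 = 44 diagonals.

44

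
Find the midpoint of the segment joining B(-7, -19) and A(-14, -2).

M = ((x₁ + x₂)/2, (y₁ + y₂)/2)
= ((-7 + -14)/2, (-19 + -2)/2)
= (-21/2, -21/2) = (-21/2, -21/2)

(-21/2, -21/2)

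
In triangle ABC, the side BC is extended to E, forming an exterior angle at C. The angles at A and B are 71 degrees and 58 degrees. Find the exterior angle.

The interior angle at C is 180 - 71 - 58 = 51 degrees.
The exterior angle and interior angle at C are supplementary:
Exterior angle = 180 - 51 = 129 degrees.

129 degrees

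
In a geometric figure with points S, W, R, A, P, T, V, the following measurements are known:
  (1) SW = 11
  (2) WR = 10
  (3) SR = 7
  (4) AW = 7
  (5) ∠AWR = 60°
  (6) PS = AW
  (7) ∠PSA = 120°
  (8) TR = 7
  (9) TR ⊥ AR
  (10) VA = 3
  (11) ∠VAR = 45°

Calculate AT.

Step 1: By the law of cosines on triangle AWR: AR² = 7² + 10² − 2·7·10·cos(60°) = 79, so AR = √79.
Step 2: By the law of cosines on triangle ART: AT² = √79² + 7² − 2·√79·7·cos(90°) = 128, so AT = 8·√2.

Therefore, the length of AT = 8·√2.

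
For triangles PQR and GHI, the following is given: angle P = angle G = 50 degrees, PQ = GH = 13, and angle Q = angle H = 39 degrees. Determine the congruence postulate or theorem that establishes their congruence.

The given information matches ASA: Two pairs of corresponding angles and the included side are equal (Angle-Side-Angle).

ASA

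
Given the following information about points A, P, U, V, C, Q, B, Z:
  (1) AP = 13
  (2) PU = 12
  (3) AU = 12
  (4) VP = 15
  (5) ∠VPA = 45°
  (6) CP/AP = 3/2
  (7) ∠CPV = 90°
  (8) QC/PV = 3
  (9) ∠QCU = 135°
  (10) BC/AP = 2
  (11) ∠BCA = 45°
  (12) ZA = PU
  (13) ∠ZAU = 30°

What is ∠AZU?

From the given relations: ZA = PU = 12.
Step 1: By the law of cosines on triangle ZAU: ZU² = 12² + 12² − 2·12·12·cos(30°) = 38.58, so ZU ≈ 6.21.
Step 2: By the inverse law of cosines on triangle AZU: cos(∠AZU) = (12² + 6.21² − 12²) / (2·12·6.21) = 38.58/149.08 = 0.2588, so ∠AZU = 75°.

Therefore, the measure of angle ∠AZU = 75°.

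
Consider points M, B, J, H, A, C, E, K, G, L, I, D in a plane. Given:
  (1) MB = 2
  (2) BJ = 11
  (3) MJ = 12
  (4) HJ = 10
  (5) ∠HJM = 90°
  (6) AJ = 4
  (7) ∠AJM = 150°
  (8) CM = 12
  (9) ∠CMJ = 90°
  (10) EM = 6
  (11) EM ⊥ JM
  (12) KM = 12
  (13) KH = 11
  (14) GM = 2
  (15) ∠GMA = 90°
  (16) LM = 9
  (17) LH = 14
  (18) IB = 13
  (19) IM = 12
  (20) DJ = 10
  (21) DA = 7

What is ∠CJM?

Step 1: By the law of cosines on triangle JMC: JC² = 12² + 12² − 2·12·12·cos(90°) = 288, so JC = 12·√2.
Step 2: By the inverse law of cosines on triangle CJM: cos(∠CJM) = ((12·√2)² + 12² − 12²) / (2·12·√2·12) = 288/407.29 = 0.7071, so ∠CJM = 45°.

Therefore, the measure of angle ∠CJM = 45°.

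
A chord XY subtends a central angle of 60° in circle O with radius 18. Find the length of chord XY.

Chord length = 2r sin(θ/2)
= 2 × 18 × sin(60°/2)
= 2 × 18 × sin(30°)
= 18

18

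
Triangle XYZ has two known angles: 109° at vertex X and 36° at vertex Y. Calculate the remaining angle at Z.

The interior angles sum to 180°: angle Z = 180 - 109 - 36 = 35°.
The triangle is obtuse (angles 109°, 36°, 35°).

35 degrees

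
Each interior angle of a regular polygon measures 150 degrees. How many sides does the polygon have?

Exterior angle = 180 - 150 = 30. n = 360 / 30 = 12.

12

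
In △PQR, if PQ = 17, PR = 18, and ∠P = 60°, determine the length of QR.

Law of cosines: QR^2 = 17^2 + 18^2 - 2(17)(18)cos(60°) = 307, so QR = sqrt(307).

sqrt(307)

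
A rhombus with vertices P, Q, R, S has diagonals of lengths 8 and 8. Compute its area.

Area of a rhombus = (d1 * d2) / 2
Area = (8 * 8) / 2
Area = 64 / 2
Area = 32

32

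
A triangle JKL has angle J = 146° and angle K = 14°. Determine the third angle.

By the triangle angle sum property, the three interior angles of any triangle add up to 180°.
We know angle J = 146° and angle K = 14°, so their sum is 160°.
Therefore angle L = 180° - 160° = 20°.

20 degrees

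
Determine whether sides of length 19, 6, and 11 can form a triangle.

Check the triangle inequality: 6 + 11 = 17 ≤ 19.
Since the sum of two sides does not exceed the third, no triangle can be formed.

No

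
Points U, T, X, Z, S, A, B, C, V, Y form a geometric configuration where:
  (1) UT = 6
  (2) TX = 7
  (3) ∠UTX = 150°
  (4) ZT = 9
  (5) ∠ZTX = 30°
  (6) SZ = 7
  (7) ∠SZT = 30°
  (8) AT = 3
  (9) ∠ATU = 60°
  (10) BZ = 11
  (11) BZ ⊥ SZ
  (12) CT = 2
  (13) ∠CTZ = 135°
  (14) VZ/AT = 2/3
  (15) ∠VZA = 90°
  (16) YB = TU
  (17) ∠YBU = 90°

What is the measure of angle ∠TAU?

Step 1: By the law of cosines on triangle ATU: AU² = 3² + 6² − 2·3·6·cos(60°) = 27, so AU = 3·√3.
Step 2: By the inverse law of cosines on triangle TAU: cos(∠TAU) = (3² + (3·√3)² − 6²) / (2·3·3·√3) = 0/31.18 = 0, so ∠TAU = 90°.

Therefore, the measure of angle ∠TAU = 90°.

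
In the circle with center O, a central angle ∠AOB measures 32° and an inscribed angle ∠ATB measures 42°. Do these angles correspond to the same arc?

By the inscribed angle theorem, the inscribed angle for a central angle of 32° should be 32° / 2 = 16°.
The given inscribed angle is 42°, which does not equal 16°.
Therefore, no, they do not correspond to the same arc.

No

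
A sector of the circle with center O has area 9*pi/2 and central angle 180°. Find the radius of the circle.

r² = 360 × 9*pi/2 / (π × 180) = 9, so r = 3.

3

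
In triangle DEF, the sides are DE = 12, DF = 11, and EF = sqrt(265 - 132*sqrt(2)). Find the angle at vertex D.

When all three sides of a triangle are known, the law of cosines can be rearranged to find any angle.
cos(C) = (a² + b² - c²) / (2ab) gives cos(D) = sqrt(2)/2.
Taking the inverse cosine: D = 45°.

45°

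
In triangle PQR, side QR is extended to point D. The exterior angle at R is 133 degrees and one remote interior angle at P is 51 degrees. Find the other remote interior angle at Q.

angle Q = 133 - 51 = 82 degrees (exterior angle theorem).

82 degrees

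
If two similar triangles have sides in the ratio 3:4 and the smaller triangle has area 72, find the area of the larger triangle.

The ratio of areas of similar triangles = (side ratio)^2.
Side ratio = 3:4, so area ratio = 9:16.
Area of the larger triangle / Area of the smaller triangle = 16/9
Area of the larger triangle = 72 * 16/9 = 128

128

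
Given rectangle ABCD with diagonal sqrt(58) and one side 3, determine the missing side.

b = sqrt(d^2 - a^2) = sqrt(58 - 9) = sqrt(49) = 7

7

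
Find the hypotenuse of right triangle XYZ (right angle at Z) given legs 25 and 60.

By the Pythagorean theorem: XY^2 = XZ^2 + YZ^2
XY^2 = 25^2 + 60^2 = 625 + 3600 = 4225
XY = sqrt(4225) = 65

65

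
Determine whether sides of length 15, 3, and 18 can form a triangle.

Check the triangle inequality: 15 + 3 = 18 ≤ 18.
Since the sum of two sides does not exceed the third, no triangle can be formed.

No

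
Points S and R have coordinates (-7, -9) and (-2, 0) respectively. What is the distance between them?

d = sqrt((5)^2 + (9)^2) = sqrt(106)

sqrt(106)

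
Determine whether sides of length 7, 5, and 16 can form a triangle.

Check the triangle inequality: 7 + 5 = 12 ≤ 16.
Since the sum of two sides does not exceed the third, no triangle can be formed.

No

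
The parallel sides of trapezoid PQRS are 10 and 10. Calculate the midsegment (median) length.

midsegment = (10 + 10) / 2 = 20 / 2 = 10

10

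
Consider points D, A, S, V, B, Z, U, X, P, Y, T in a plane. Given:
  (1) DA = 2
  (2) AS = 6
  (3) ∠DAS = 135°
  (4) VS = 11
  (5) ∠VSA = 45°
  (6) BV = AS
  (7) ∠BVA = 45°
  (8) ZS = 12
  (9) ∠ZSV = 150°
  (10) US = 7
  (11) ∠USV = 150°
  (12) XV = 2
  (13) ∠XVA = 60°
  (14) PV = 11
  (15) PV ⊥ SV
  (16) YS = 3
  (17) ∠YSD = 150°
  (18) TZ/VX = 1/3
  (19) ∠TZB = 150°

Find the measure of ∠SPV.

Step 1: By the law of cosines on triangle PVS: PS² = 11² + 11² − 2·11·11·cos(90°) = 242, so PS = 11·√2.
Step 2: By the inverse law of cosines on triangle SPV: cos(∠SPV) = ((11·√2)² + 11² − 11²) / (2·11·√2·11) = 242/342.24 = 0.7071, so ∠SPV = 45°.

Therefore, the measure of angle ∠SPV = 45°.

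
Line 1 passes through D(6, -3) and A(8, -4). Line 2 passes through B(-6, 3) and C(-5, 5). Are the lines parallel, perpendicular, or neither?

Slope of line 1: m1 = (-4 - -3)/(8 - 6) = -1/2 = -1/2
Slope of line 2: m2 = (5 - 3)/(-5 - -6) = 2/1 = 2
m1 * m2 = -1, so perpendicular.

Perpendicular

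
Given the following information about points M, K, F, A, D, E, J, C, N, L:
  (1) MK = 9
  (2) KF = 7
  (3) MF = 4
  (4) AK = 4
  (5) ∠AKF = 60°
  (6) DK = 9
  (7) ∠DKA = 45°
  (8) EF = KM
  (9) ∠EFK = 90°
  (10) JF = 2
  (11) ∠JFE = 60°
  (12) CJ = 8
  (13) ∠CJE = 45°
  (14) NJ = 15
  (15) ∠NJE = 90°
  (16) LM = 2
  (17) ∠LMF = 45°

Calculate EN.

From the given relations: EF = KM = 9.
Step 1: By the law of cosines on triangle EFJ: EJ² = 9² + 2² − 2·9·2·cos(60°) = 67, so EJ = √67.
Step 2: By the law of cosines on triangle EJN: EN² = √67² + 15² − 2·√67·15·cos(90°) = 292, so EN = 2·√73.

Therefore, the length of EN = 2·√73.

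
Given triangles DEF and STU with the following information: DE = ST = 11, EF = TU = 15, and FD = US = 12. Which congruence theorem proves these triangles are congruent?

The given information matches SSS: All three pairs of corresponding sides are equal (Side-Side-Side).

SSS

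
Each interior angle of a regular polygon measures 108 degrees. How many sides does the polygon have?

The exterior angle is the supplement of the interior angle: 180 - 108 = 72 degrees.
Since the exterior angles of any convex polygon sum to 360 degrees, the number of sides is 360 / 72 = 5.

5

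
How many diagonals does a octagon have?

Each of the 8 vertices connects to 5 non-adjacent vertices via diagonals.
Total connections = 8 × 5 = 40, but each diagonal is counted twice.
Number of diagonals = 40 / 2 = 20.

20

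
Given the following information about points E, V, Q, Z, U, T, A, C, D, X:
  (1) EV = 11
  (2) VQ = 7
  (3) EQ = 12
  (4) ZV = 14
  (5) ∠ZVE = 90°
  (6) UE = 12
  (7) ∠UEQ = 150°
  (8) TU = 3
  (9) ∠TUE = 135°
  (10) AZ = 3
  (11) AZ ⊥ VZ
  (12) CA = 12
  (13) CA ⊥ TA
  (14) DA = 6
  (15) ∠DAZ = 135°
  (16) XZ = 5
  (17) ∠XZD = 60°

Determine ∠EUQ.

Step 1: By the law of cosines on triangle UEQ: UQ² = 12² + 12² − 2·12·12·cos(150°) = 537.42, so UQ ≈ 23.18.
Step 2: By the inverse law of cosines on triangle EUQ: cos(∠EUQ) = (12² + 23.18² − 12²) / (2·12·23.18) = 537.42/556.37 = 0.9659, so ∠EUQ = 15°.

Therefore, the measure of angle ∠EUQ = 15°.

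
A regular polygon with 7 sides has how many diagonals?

Total line segments between 7 vertices = C(7,2) = 21.
Subtract the 7 sides: 21 - 7 = 14 diagonals.

14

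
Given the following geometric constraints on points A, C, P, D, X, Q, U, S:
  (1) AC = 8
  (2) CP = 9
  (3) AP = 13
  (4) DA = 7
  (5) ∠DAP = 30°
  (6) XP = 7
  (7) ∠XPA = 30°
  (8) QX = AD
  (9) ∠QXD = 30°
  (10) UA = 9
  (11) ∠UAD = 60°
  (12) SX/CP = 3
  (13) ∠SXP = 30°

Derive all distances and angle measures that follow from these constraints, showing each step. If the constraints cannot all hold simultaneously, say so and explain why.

The constraints are consistent.

From the given relations:
  QX = AD = 7
  SX = 3·CP = 3·9 = 27

Step 1: From AP = 13, PX = 7, and ∠APX = 30°, by the law of cosines:
  AX² = AP² + PX² - 2·AP·PX·cos(30°) = 169 + 49 - 157.6 = 60.38
  AX ≈ 7.77

Step 2: From PA = 13, AD = 7, and ∠PAD = 30°, by the law of cosines:
  PD² = PA² + AD² - 2·PA·AD·cos(30°) = 169 + 49 - 157.6 = 60.38
  PD ≈ 7.77

Step 3: From PX = 7, XS = 27, and ∠PXS = 30°, by the law of cosines:
  PS² = PX² + XS² - 2·PX·XS·cos(30°) = 49 + 729 - 327.4 = 450.6
  PS ≈ 21.23

Step 4: From DA = 7, AU = 9, and ∠DAU = 60°, by the law of cosines:
  DU² = DA² + AU² - 2·DA·AU·cos(60°) = 49 + 81 - 63 = 67
  DU = √67

Step 5: From AC = 8, AP = 13, CP = 9, by the inverse law of cosines:
  cos(∠CAP) = (AC² + AP² - CP²) / (2·AC·AP)
  ∠CAP = 43.05°

Step 6: From CA = 8, CP = 9, AP = 13, by the inverse law of cosines:
  cos(∠ACP) = (CA² + CP² - AP²) / (2·CA·CP)
  ∠ACP = 99.59°

Step 7: From PA = 13, PC = 9, AC = 8, by the inverse law of cosines:
  cos(∠APC) = (PA² + PC² - AC²) / (2·PA·PC)
  ∠APC = 37.36°

Step 8: From AP = 13, AX = 7.77, PX = 7, by the inverse law of cosines:
  cos(∠PAX) = (AP² + AX² - PX²) / (2·AP·AX)
  ∠PAX = 26.77°

Step 9: From PA = 13, PD = 7.77, AD = 7, by the inverse law of cosines:
  cos(∠APD) = (PA² + PD² - AD²) / (2·PA·PD)
  ∠APD = 26.77°

Step 10: From PS = 21.23, PX = 7, SX = 27, by the inverse law of cosines:
  cos(∠SPX) = (PS² + PX² - SX²) / (2·PS·PX)
  ∠SPX = 140.51°

Step 11: From DA = 7, DP = 7.77, AP = 13, by the inverse law of cosines:
  cos(∠ADP) = (DA² + DP² - AP²) / (2·DA·DP)
  ∠ADP = 123.23°

Step 12: From DA = 7, DU = √67, AU = 9, by the inverse law of cosines:
  cos(∠ADU) = (DA² + DU² - AU²) / (2·DA·DU)
  ∠ADU = 72.22°

Step 13: From XA = 7.77, XP = 7, AP = 13, by the inverse law of cosines:
  cos(∠AXP) = (XA² + XP² - AP²) / (2·XA·XP)
  ∠AXP = 123.23°

Step 14: From UA = 9, UD = √67, AD = 7, by the inverse law of cosines:
  cos(∠AUD) = (UA² + UD² - AD²) / (2·UA·UD)
  ∠AUD = 47.78°

Step 15: From SP = 21.23, SX = 27, PX = 7, by the inverse law of cosines:
  cos(∠PSX) = (SP² + SX² - PX²) / (2·SP·SX)
  ∠PSX = 9.49°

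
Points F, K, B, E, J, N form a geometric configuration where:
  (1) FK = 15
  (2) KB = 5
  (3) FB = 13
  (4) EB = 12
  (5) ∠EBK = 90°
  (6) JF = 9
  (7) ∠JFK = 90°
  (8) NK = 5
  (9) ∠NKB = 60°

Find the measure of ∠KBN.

Step 1: By the law of cosines on triangle BKN: BN² = 5² + 5² − 2·5·5·cos(60°) = 25, so BN = 5.
Step 2: By the inverse law of cosines on triangle KBN: cos(∠KBN) = (5² + 5² − 5²) / (2·5·5) = 25/50 = 0.5, so ∠KBN = 60°.

Therefore, the measure of angle ∠KBN = 60°.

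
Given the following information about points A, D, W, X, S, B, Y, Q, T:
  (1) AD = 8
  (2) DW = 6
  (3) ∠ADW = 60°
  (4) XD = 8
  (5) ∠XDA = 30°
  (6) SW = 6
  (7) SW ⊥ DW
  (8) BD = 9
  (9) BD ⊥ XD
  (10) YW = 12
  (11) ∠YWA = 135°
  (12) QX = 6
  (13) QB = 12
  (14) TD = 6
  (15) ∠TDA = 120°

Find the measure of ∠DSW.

Step 1: By the law of cosines on triangle SWD: SD² = 6² + 6² − 2·6·6·cos(90°) = 72, so SD = 6·√2.
Step 2: By the inverse law of cosines on triangle DSW: cos(∠DSW) = ((6·√2)² + 6² − 6²) / (2·6·√2·6) = 72/101.82 = 0.7071, so ∠DSW = 45°.

Therefore, the measure of angle ∠DSW = 45°.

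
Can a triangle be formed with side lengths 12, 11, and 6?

For three segments to close into a triangle, no single side can be as long as the other two combined.
The longest side is 12, and 6 + 11 = 17 > 12.
A triangle can be formed.

Yes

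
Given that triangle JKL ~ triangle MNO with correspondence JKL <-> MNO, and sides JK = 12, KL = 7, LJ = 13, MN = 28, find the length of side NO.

k = 28/12 = 7/3. NO = 7/3 * 7 = 49/3.

49/3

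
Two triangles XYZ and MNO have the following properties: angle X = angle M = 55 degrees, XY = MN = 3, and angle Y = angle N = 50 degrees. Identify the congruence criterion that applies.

The given information provides:
angle X = angle M = 55 degrees, XY = MN = 3, and angle Y = angle N = 50 degrees
This matches the ASA congruence theorem.
Two pairs of corresponding angles and the included side are equal (Angle-Side-Angle).

ASA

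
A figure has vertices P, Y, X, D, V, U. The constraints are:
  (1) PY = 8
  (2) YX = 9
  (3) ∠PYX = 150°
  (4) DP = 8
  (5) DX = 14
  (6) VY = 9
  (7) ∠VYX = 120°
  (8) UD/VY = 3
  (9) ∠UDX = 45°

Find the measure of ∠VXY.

Step 1: By the law of cosines on triangle XYV: XV² = 9² + 9² − 2·9·9·cos(120°) = 243, so XV = 9·√3.
Step 2: By the inverse law of cosines on triangle VXY: cos(∠VXY) = ((9·√3)² + 9² − 9²) / (2·9·√3·9) = 243/280.59 = 0.866, so ∠VXY = 30°.

Therefore, the measure of angle ∠VXY = 30°.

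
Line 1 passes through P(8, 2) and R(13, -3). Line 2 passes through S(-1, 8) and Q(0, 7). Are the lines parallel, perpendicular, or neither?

Slope of line 1: m1 = (-3 - 2)/(13 - 8) = -5/5 = -1
Slope of line 2: m2 = (7 - 8)/(0 - -1) = -1/1 = -1
Since m1 = m2 = -1, the lines are parallel.

Parallel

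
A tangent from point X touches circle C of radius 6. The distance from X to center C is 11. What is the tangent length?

tangent = √(d² - r²) = √(11² - 6²) = √(121 - 36) = √85 = sqrt(85)

sqrt(85)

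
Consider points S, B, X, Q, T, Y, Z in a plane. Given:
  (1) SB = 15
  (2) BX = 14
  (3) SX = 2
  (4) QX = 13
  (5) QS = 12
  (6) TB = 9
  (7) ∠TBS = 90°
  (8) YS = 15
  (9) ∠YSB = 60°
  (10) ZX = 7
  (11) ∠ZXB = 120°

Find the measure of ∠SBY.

Step 1: By the law of cosines on triangle BSY: BY² = 15² + 15² − 2·15·15·cos(60°) = 225, so BY = 15.
Step 2: By the inverse law of cosines on triangle SBY: cos(∠SBY) = (15² + 15² − 15²) / (2·15·15) = 225/450 = 0.5, so ∠SBY = 60°.

Therefore, the measure of angle ∠SBY = 60°.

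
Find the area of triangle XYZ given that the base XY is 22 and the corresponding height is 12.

Area = (1/2) * base * height
Area = (1/2) * 22 * 12
Area = 132

132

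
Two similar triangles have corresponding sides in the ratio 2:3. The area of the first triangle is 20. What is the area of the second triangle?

Area ratio = (2/3)^2 = 4/9. Area of the second triangle = 20 * 9/4 = 45.

45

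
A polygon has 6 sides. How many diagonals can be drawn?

Each of the 6 vertices connects to 3 non-adjacent vertices via diagonals.
Total connections = 6 × 3 = 18, but each diagonal is counted twice.
Number of diagonals = 18 / 2 = 9.

9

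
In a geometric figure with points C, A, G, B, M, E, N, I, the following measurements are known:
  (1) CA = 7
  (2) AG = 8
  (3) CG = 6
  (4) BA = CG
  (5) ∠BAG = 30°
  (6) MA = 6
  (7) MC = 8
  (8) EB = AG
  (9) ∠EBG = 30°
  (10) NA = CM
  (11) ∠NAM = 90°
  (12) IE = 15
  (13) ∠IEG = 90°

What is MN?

From the given relations: NA = CM = 8.
Step 1: By the law of cosines on triangle MAN: MN² = 6² + 8² − 2·6·8·cos(90°) = 100, so MN = 10.

Therefore, the length of MN = 10.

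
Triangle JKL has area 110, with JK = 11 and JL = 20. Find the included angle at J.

From the SAS area formula Area = (1/2)ab sin(C), rearranging gives sin(C) = 2*Area/(ab).
sin(C) = 2 * 110 / (220) = 1.
Therefore C = arcsin(1) = 90°.

90°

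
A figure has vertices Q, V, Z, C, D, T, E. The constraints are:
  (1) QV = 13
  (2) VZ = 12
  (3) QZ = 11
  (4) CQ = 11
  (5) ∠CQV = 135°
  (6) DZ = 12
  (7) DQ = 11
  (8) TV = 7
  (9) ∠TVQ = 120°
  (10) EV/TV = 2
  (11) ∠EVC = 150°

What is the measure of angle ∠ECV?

From the given relations: EV = 2·TV = 2·7 = 14.
Step 1: By the law of cosines on triangle CQV: CV² = 11² + 13² − 2·11·13·cos(135°) = 492.23, so CV ≈ 22.19.
Step 2: By the law of cosines on triangle CVE: CE² = 22.19² + 14² − 2·22.19·14·cos(150°) = 1226.22, so CE ≈ 35.02.
Step 3: By the inverse law of cosines on triangle ECV: cos(∠ECV) = (35.02² + 22.19² − 14²) / (2·35.02·22.19) = 1522.45/1553.82 = 0.9798, so ∠ECV = 11.53°.

Therefore, the measure of angle ∠ECV = 11.53°.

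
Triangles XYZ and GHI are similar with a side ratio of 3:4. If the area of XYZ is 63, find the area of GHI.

The ratio of areas of similar triangles = (side ratio)^2.
Side ratio = 3:4, so area ratio = 9:16.
Area of GHI / Area of XYZ = 16/9
Area of GHI = 63 * 16/9 = 112

112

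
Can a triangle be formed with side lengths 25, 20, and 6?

For three segments to close into a triangle, no single side can be as long as the other two combined.
The longest side is 25, and 6 + 20 = 26 > 25.
A triangle can be formed.

Yes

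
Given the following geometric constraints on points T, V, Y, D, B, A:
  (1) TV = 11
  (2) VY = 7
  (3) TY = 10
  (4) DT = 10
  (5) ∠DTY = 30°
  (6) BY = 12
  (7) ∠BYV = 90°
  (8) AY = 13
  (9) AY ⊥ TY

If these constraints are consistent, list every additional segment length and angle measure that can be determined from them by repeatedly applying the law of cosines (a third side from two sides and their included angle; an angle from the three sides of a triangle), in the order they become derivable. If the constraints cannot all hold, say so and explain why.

The constraints are consistent. Derivable facts, in order:
After 1 step:
- TA ≈ 16.4
- VB = √193
- YD ≈ 5.18
- ∠TVY = 62.96°
- ∠TYV = 78.46°
- ∠VTY = 38.57°
After 2 steps:
- ∠ATY = 52.43°
- ∠BVY = 59.74°
- ∠DYT = 75°
- ∠TAY = 37.57°
- ∠TDY = 75°
- ∠VBY = 30.26°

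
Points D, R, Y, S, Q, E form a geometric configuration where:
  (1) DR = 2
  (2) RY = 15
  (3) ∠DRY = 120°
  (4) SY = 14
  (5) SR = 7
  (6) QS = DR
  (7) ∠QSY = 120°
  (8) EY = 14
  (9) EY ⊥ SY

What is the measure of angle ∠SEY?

Step 1: By the law of cosines on triangle EYS: ES² = 14² + 14² − 2·14·14·cos(90°) = 392, so ES = 14·√2.
Step 2: By the inverse law of cosines on triangle SEY: cos(∠SEY) = ((14·√2)² + 14² − 14²) / (2·14·√2·14) = 392/554.37 = 0.7071, so ∠SEY = 45°.

Therefore, the measure of angle ∠SEY = 45°.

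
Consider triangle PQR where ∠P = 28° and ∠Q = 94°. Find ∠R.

Let angle R = x. Then 28 + 94 + x = 180.
x = 180 - 122 = 58 degrees.

58 degrees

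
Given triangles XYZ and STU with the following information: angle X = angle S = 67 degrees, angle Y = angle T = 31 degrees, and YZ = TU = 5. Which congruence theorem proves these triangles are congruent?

The given information matches AAS: Two pairs of corresponding angles and a non-included side are equal (Angle-Angle-Side).

AAS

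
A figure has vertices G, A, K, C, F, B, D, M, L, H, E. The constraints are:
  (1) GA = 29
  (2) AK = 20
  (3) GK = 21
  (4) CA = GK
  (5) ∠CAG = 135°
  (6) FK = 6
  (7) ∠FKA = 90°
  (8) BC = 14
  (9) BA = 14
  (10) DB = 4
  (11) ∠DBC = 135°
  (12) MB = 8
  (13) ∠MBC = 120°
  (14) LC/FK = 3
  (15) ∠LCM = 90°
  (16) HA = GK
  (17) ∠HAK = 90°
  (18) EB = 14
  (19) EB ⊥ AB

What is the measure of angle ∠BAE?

Step 1: By the law of cosines on triangle ABE: AE² = 14² + 14² − 2·14·14·cos(90°) = 392, so AE = 14·√2.
Step 2: By the inverse law of cosines on triangle BAE: cos(∠BAE) = (14² + (14·√2)² − 14²) / (2·14·14·√2) = 392/554.37 = 0.7071, so ∠BAE = 45°.

Therefore, the measure of angle ∠BAE = 45°.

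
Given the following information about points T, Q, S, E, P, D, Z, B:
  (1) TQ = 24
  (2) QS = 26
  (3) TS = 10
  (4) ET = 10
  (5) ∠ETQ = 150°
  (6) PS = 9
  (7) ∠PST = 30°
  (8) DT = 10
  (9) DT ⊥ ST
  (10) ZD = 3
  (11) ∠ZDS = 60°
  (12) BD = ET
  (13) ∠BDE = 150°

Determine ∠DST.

Step 1: By the law of cosines on triangle STD: SD² = 10² + 10² − 2·10·10·cos(90°) = 200, so SD = 10·√2.
Step 2: By the inverse law of cosines on triangle DST: cos(∠DST) = ((10·√2)² + 10² − 10²) / (2·10·√2·10) = 200/282.84 = 0.7071, so ∠DST = 45°.

Therefore, the measure of angle ∠DST = 45°.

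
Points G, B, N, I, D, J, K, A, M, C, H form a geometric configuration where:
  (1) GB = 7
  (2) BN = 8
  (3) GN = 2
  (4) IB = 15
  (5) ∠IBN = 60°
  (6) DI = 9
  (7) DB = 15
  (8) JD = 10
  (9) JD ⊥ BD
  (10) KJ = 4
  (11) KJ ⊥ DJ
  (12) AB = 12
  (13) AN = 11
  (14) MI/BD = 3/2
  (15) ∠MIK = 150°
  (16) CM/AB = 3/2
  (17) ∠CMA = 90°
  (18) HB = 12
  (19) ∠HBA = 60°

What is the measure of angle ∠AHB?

Step 1: By the law of cosines on triangle HBA: HA² = 12² + 12² − 2·12·12·cos(60°) = 144, so HA = 12.
Step 2: By the inverse law of cosines on triangle AHB: cos(∠AHB) = (12² + 12² − 12²) / (2·12·12) = 144/288 = 0.5, so ∠AHB = 60°.

Therefore, the measure of angle ∠AHB = 60°.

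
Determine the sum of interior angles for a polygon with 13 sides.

The sum of interior angles of an n-sided polygon is (n - 2) * 180.
For n = 13: (13 - 2) * 180 = 11 * 180 = 1980 degrees.

1980 degrees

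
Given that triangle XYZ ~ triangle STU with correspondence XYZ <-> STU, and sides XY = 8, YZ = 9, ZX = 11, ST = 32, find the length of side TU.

k = 32/8 = 4. TU = 4 * 9 = 36.

36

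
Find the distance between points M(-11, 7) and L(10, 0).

d = sqrt((21)^2 + (-7)^2) = sqrt(490) = 7*sqrt(10)

7*sqrt(10)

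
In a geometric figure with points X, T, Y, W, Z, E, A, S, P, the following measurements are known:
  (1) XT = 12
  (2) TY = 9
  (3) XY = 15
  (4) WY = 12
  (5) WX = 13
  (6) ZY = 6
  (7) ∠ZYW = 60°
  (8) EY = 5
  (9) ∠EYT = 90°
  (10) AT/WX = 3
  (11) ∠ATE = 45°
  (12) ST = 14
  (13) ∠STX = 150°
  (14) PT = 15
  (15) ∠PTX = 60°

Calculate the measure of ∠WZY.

Step 1: By the law of cosines on triangle ZYW: ZW² = 6² + 12² − 2·6·12·cos(60°) = 108, so ZW = 6·√3.
Step 2: By the inverse law of cosines on triangle WZY: cos(∠WZY) = ((6·√3)² + 6² − 12²) / (2·6·√3·6) = 0/124.71 = 0, so ∠WZY = 90°.

Therefore, the measure of angle ∠WZY = 90°.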